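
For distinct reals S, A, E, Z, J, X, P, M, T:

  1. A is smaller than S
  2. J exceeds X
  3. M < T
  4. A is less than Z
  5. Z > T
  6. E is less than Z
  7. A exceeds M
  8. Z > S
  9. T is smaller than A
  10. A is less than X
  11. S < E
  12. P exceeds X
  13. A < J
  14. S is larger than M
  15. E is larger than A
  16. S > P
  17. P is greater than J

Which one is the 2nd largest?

Chaining the given pairs: M < T < A < X < J < P < S < E < Z.
Counting 2 from the largest end gives E.

E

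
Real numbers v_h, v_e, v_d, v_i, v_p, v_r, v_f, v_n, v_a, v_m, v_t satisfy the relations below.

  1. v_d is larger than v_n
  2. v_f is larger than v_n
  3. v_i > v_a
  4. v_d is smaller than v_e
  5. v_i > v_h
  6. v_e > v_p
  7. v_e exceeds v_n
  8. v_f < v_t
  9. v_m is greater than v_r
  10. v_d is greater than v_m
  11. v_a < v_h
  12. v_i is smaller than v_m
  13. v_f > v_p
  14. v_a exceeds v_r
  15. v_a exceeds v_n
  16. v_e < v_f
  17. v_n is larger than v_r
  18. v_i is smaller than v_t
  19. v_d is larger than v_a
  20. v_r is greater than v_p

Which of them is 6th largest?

The consecutive relations fix a unique order: v_p < v_r < v_n < v_a < v_h < v_i < v_m < v_d < v_e < v_f < v_t.
Counting 6 from the largest end gives v_i.

v_i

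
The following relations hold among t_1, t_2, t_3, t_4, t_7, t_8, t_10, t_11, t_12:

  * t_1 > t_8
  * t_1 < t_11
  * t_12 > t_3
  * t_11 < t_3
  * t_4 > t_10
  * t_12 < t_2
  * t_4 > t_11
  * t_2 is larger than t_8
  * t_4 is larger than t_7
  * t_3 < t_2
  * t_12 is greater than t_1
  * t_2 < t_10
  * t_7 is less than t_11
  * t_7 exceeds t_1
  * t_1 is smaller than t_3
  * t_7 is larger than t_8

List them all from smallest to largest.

Nothing is placed below t_8, so it is least; from there t_8 < t_1; t_1 < t_7; t_7 < t_11; t_11 < t_3; t_3 < t_12; t_12 < t_2; t_2 < t_10; t_10 < t_4, each given directly.

t_8 < t_1 < t_7 < t_11 < t_3 < t_12 < t_2 < t_10 < t_4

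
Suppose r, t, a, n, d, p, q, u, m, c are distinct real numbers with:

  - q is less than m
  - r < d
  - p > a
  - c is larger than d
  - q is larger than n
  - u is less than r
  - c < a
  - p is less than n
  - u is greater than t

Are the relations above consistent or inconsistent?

consistent

Every relation is compatible with t < u < r < d < c < a < p < n < q < m; the set is consistent.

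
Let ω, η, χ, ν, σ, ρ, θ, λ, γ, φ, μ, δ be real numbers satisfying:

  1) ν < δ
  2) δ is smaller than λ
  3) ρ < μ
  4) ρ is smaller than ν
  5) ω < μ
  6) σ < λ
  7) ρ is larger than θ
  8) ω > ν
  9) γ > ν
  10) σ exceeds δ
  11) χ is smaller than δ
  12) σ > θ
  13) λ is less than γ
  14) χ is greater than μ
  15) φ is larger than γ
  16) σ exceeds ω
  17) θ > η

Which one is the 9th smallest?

σ

The consecutive relations fix a unique order: η < θ < ρ < ν < ω < μ < χ < δ < σ < λ < γ < φ.
Counting 9 from the smallest end gives σ.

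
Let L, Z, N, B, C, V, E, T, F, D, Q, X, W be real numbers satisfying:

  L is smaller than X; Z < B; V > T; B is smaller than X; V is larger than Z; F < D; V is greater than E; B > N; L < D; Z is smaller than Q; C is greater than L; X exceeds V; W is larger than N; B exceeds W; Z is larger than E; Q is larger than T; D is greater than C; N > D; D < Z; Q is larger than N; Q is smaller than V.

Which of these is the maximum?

E is not greatest since E < Z; L is not greatest since L < C; F is not greatest since F < D; C is not greatest since C < D; T is not greatest since T < Q; D is not greatest since D < N; N is not greatest since N < W; W is not greatest since W < B; Z is not greatest since Z < Q; Q is not greatest since Q < V; B is not greatest since B < X; V is not greatest since V < X.
Only X has nothing above it, so X is the maximum.

X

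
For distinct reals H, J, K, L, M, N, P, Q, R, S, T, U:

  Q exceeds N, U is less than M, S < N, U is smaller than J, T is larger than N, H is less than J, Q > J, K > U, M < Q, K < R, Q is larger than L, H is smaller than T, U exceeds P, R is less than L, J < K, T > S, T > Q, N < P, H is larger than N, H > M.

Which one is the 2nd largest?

The consecutive relations fix a unique order: S < N < P < U < M < H < J < K < R < L < Q < T.
The 2nd largest is Q.

Q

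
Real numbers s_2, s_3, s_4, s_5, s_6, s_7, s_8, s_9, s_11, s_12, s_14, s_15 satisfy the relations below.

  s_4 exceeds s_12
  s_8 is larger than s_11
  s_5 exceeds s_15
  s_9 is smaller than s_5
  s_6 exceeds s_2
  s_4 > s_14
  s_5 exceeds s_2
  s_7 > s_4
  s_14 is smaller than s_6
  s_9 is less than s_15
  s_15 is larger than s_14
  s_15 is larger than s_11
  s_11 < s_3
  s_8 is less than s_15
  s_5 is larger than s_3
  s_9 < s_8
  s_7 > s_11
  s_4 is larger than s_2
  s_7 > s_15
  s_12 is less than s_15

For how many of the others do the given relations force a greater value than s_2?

From s_2 the given relations immediately reach s_6, s_4, s_5.
From those, s_7 — 4 in total.
Nothing else is reachable above s_2; 4 in all.

4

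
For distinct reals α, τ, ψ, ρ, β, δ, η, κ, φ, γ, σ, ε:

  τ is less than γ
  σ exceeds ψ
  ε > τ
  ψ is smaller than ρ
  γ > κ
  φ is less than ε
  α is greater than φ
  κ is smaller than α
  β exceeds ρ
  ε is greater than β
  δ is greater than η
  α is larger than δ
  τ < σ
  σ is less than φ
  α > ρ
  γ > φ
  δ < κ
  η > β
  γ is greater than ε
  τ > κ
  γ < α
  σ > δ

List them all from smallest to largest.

ψ < ρ < β < η < δ < κ < τ < σ < φ < ε < γ < α

Nothing is placed below ψ, so it is least; from there ψ < ρ; ρ < β; β < η; η < δ; δ < κ; κ < τ; τ < σ; σ < φ; φ < ε; ε < γ; γ < α, each given directly.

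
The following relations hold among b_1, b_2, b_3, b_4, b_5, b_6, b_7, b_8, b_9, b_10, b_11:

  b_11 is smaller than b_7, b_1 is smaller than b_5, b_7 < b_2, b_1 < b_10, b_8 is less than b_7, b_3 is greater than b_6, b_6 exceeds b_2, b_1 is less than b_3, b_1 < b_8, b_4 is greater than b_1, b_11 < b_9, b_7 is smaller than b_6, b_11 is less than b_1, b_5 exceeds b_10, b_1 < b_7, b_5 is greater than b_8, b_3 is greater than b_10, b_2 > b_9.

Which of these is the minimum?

b_1 is not least since b_11 < b_1; b_8 is not least since b_1 < b_8; b_7 is not least since b_11 < b_7; b_9 is not least since b_11 < b_9; b_10 is not least since b_1 < b_10; b_2 is not least since b_9 < b_2; b_6 is not least since b_7 < b_6; b_4 is not least since b_1 < b_4; b_5 is not least since b_8 < b_5; b_3 is not least since b_6 < b_3.
Only b_11 has nothing below it, so b_11 is the minimum.

b_11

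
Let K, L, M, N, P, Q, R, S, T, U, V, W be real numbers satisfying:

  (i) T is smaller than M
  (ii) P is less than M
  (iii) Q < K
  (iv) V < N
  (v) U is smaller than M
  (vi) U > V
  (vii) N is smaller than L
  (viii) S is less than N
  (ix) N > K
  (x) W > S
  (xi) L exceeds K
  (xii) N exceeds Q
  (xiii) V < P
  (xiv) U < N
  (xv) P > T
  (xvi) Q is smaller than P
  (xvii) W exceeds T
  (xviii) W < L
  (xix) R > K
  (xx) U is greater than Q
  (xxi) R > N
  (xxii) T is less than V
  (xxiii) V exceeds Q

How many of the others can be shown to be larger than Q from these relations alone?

8

From Q the given relations immediately reach V, K, U, N, P.
From those, R, L, M — 8 in total.
Nothing else is reachable above Q; 8 in all.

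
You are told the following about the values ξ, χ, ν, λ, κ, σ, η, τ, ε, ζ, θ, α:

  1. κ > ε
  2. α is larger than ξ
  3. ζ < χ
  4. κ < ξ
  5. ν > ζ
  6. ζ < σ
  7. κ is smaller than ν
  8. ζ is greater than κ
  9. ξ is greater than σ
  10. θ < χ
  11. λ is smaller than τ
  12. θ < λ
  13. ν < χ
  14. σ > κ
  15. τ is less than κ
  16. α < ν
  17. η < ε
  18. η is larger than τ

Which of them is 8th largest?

ε

The consecutive relations fix a unique order: θ < λ < τ < η < ε < κ < ζ < σ < ξ < α < ν < χ.
The 8th largest is ε.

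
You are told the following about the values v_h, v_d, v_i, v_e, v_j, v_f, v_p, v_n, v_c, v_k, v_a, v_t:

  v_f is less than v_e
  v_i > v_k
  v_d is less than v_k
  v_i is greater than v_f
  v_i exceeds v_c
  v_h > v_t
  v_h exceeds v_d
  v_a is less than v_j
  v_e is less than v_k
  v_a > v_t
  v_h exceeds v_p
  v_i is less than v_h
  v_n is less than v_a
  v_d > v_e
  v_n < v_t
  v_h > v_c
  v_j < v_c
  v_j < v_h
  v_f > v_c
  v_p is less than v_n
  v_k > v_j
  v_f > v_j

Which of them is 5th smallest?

Piecing the relations together gives one ordering: v_p < v_n < v_t < v_a < v_j < v_c < v_f < v_e < v_d < v_k < v_i < v_h.
The 5th smallest is v_j.

v_j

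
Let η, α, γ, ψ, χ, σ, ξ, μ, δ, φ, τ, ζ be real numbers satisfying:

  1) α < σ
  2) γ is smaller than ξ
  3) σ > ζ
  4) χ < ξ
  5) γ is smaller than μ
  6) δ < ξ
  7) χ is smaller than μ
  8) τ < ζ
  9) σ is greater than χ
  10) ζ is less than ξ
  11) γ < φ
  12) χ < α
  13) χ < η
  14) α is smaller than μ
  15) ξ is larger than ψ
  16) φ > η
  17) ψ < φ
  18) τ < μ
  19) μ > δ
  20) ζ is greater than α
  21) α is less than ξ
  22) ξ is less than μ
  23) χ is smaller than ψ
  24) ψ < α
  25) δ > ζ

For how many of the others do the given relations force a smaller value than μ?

8

The elements the relations force below μ are χ, τ, ψ, γ, α, ζ, δ, ξ — no chain reaches any other.
That is 8.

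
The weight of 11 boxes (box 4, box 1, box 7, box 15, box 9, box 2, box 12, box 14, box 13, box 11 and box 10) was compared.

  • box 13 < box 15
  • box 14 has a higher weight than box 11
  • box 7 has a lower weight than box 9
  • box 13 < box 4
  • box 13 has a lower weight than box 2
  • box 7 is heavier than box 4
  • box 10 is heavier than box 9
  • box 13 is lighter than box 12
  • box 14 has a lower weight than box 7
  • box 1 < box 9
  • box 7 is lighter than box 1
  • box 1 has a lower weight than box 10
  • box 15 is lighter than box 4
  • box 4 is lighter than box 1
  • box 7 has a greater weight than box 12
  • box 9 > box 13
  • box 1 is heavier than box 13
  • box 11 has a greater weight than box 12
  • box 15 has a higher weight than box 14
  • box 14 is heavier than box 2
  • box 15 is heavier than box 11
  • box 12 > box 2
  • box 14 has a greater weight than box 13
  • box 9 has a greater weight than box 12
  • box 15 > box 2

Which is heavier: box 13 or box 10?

box 10

box 13 < box 2 and box 2 < box 12 give box 13 < box 12.
With box 12 < box 11: box 13 < box 2 < box 12 < box 11.
Then box 11 < box 15 extends the chain to box 15.
Then box 15 < box 4 extends the chain to box 4.
With box 4 < box 7: box 13 < box 2 < box 12 < box 11 < box 15 < box 4 < box 7.
With box 7 < box 1: box 13 < box 2 < box 12 < box 11 < box 15 < box 4 < box 7 < box 1.
With box 1 < box 9: box 13 < box 2 < box 12 < box 11 < box 15 < box 4 < box 7 < box 1 < box 9.
Then box 9 < box 10 extends the chain to box 10.
So box 13 < box 10; box 10 is the heavier of the two.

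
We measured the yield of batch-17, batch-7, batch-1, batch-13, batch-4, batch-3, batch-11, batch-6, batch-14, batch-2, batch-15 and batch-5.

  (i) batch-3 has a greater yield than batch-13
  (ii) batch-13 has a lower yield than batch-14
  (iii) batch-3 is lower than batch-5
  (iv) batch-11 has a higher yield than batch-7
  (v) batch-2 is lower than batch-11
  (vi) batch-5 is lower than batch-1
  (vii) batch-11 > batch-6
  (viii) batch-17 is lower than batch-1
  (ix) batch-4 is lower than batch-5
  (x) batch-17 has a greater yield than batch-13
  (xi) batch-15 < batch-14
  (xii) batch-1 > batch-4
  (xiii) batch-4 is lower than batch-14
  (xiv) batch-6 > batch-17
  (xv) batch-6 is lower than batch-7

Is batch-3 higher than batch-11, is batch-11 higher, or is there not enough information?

Following every chain through batch-3: above batch-3 we get batch-5, batch-1; below batch-3 we get batch-13.
batch-11 is not reached, and no chain runs the other way from batch-11 to batch-3.
So the given relations leave the order of batch-3 and batch-11 undetermined.

undetermined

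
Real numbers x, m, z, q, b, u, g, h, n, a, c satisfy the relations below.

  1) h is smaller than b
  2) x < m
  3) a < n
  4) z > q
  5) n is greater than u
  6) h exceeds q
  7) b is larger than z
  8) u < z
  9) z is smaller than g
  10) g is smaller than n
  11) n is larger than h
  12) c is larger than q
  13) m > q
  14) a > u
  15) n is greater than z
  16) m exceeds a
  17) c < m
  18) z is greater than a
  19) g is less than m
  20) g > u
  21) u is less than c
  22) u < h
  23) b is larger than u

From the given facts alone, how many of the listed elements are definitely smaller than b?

5

From b the given relations immediately reach u, z, h.
From those, q, a — 5 in total.
Nothing else is reachable below b; 5 in all.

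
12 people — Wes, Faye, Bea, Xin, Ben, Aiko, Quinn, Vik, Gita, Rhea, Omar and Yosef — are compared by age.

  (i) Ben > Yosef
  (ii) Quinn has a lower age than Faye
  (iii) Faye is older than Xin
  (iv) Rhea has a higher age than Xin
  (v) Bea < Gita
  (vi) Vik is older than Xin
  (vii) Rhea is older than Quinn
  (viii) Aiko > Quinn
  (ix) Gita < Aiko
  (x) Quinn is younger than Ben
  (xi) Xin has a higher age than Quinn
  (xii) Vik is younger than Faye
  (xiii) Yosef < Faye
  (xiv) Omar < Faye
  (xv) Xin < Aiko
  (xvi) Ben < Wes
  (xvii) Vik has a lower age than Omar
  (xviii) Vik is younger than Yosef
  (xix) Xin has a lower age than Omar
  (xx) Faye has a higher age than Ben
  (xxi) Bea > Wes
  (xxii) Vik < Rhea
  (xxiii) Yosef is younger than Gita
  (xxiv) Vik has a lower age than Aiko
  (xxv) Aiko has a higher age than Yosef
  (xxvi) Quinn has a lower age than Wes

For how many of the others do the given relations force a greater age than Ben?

From Ben the given relations immediately reach Wes, Faye.
From those, Bea — 3 in total.
From those, Gita — 4 in total.
From those, Aiko — 5 in total.
No other element is forced above Ben by the given relations, so the count is 5.

5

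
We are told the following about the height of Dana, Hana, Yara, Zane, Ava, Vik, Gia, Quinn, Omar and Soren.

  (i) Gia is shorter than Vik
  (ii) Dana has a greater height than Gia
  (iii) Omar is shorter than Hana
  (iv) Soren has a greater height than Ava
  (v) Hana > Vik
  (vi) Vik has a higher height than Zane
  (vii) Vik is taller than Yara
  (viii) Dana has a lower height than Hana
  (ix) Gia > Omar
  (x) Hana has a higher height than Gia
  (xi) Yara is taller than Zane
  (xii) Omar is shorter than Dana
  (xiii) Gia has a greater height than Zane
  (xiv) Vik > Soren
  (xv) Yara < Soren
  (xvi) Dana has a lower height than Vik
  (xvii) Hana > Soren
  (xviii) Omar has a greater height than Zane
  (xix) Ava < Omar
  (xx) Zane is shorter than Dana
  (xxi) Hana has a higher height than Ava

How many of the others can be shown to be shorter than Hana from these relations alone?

Directly below Hana: Ava, Omar, Gia, Dana, Soren, Vik.
One step further: Zane, Yara (8 so far).
No other element is forced below Hana by the given relations, so the count is 8.

8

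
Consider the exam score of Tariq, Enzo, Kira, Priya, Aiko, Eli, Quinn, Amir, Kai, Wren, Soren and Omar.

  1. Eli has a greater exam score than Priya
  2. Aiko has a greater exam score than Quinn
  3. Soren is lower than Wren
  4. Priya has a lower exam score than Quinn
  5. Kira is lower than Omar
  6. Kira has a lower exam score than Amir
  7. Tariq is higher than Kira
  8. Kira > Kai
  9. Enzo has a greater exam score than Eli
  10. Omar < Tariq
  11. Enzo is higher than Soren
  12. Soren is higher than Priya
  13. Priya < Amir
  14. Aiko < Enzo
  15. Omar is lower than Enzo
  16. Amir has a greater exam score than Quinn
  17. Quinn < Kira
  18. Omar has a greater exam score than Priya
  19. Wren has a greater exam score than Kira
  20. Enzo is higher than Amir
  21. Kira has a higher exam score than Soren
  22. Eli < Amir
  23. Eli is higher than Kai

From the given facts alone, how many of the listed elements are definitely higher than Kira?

5

Directly above Kira: Amir, Wren, Omar, Tariq.
One step further: Enzo (5 so far).
No other element is forced above Kira by the given relations, so the count is 5.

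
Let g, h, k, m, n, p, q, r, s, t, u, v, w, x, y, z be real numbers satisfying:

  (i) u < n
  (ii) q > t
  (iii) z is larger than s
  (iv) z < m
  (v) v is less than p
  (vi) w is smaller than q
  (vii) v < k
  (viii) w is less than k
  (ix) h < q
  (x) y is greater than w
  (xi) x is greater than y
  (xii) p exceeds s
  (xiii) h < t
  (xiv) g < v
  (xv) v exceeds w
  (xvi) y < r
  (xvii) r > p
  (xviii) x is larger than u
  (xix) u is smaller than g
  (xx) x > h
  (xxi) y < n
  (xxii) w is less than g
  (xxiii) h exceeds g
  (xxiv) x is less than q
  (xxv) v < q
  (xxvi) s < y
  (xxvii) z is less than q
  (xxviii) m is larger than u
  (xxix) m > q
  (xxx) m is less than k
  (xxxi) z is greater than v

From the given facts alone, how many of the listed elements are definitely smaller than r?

Directly below r: p, y.
One step further: w, s, v (5 so far).
One step further: g (6 so far).
One step further: u (7 so far).
Nothing else is reachable below r; 7 in all.

7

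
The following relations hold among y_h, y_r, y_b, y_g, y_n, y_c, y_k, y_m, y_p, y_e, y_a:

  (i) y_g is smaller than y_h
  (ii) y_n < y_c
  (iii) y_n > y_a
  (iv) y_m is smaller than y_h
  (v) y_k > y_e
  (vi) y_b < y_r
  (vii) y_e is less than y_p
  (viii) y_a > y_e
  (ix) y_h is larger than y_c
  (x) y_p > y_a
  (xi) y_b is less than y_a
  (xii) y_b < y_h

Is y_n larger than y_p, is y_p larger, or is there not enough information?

Following every chain through y_n: above y_n we get y_c, y_h; below y_n we get y_e, y_b, y_a.
y_p is not reached, and no chain runs the other way from y_p to y_n.
So the given relations leave the order of y_n and y_p undetermined.

undetermined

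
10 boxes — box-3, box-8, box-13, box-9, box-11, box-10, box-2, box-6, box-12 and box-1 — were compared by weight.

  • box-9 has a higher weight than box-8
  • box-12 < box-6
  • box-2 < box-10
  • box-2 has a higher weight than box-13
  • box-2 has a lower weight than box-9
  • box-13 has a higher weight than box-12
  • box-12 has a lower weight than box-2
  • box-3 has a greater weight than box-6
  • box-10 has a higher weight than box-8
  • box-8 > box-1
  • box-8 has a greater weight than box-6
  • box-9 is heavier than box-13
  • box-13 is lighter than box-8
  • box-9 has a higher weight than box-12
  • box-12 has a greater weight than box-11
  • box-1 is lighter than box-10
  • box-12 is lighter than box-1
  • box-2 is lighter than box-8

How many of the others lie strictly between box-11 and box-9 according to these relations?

6

Chaining upward from box-11 reaches: box-12, box-6, box-13, box-2, box-1, box-8, box-10, box-3.
Chaining downward from box-9 reaches: box-12, box-6, box-13, box-2, box-1, box-8.
Strictly between box-11 and box-9 are those in both lists: box-12, box-6, box-13, box-2, box-1, box-8 — 6 elements.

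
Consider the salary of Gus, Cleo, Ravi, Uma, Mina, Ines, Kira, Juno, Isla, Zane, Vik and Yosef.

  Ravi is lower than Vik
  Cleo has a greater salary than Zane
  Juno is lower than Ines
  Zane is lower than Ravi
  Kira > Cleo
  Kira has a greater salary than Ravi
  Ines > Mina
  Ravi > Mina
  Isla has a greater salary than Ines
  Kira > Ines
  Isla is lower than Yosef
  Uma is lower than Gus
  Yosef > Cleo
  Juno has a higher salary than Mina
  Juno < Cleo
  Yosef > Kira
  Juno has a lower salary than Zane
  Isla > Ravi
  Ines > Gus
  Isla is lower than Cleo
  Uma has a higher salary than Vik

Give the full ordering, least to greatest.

Nothing is placed below Mina, so it is least; from there Mina < Juno; Juno < Zane; Zane < Ravi; Ravi < Vik; Vik < Uma; Uma < Gus; Gus < Ines; Ines < Isla; Isla < Cleo; Cleo < Kira; Kira < Yosef, each given directly.

Mina < Juno < Zane < Ravi < Vik < Uma < Gus < Ines < Isla < Cleo < Kira < Yosef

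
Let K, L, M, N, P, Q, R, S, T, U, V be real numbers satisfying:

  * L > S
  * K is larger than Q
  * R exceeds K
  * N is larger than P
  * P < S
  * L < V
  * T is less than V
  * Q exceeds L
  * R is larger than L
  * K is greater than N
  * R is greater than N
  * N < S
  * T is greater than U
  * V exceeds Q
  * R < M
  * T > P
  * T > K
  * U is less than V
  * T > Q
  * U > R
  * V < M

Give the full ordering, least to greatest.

Nothing is placed below P, so it is least; from there P < N; N < S; S < L; L < Q; Q < K; K < R; R < U; U < T; T < V; V < M, each given directly.

P < N < S < L < Q < K < R < U < T < V < M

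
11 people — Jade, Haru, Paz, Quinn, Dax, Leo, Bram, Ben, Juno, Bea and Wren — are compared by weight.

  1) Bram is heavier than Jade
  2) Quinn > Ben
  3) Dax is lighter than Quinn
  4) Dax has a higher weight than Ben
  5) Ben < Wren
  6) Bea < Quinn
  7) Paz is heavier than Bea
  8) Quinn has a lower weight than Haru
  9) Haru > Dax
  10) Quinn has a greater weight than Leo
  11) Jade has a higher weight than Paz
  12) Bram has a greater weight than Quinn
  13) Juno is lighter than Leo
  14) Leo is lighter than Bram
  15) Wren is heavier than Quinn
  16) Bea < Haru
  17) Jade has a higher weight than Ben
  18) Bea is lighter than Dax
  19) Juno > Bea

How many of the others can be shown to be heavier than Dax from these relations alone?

From Dax the given relations immediately reach Quinn, Haru.
From those, Wren, Bram — 4 in total.
Nothing else is reachable above Dax; 4 in all.

4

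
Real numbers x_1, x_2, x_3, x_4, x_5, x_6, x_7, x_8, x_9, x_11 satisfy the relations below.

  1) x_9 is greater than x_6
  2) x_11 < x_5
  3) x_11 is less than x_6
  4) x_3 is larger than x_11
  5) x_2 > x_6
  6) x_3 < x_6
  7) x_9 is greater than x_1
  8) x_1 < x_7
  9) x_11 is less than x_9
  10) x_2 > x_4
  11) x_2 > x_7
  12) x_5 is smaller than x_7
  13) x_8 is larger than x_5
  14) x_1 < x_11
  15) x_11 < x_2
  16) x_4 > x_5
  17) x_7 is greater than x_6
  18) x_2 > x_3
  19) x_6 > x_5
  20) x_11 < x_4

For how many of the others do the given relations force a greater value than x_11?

The elements the relations force above x_11 are x_5, x_3, x_8, x_6, x_4, x_9, x_7, x_2 — no chain reaches any other.
That is 8.

8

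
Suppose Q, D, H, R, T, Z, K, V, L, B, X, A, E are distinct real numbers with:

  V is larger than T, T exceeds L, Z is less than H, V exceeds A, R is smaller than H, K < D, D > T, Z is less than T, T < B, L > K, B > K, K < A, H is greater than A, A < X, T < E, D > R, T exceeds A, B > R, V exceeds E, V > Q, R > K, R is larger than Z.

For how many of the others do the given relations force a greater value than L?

The elements the relations force above L are T, D, B, E, V — no chain reaches any other.
That is 5.

5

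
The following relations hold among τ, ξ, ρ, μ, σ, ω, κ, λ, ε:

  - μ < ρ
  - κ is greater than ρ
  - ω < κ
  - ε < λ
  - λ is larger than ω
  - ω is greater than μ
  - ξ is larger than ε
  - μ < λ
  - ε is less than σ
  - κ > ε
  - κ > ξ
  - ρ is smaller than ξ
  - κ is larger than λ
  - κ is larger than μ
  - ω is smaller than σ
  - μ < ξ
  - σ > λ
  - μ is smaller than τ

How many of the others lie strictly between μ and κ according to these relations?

Chaining upward from μ reaches: ω, τ, ρ, λ, ξ, σ.
Chaining downward from κ reaches: ω, ε, ρ, λ, ξ.
Strictly between μ and κ are those in both lists: ω, ρ, λ, ξ — 4 elements.

4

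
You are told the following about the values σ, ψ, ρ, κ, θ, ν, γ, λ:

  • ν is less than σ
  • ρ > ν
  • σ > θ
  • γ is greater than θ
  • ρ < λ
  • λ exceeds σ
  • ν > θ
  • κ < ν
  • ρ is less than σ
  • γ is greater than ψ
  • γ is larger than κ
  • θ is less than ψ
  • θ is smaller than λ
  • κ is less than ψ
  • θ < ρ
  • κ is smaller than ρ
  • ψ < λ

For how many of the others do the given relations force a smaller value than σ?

The elements the relations force below σ are κ, θ, ν, ρ — no chain reaches any other.
That is 4.

4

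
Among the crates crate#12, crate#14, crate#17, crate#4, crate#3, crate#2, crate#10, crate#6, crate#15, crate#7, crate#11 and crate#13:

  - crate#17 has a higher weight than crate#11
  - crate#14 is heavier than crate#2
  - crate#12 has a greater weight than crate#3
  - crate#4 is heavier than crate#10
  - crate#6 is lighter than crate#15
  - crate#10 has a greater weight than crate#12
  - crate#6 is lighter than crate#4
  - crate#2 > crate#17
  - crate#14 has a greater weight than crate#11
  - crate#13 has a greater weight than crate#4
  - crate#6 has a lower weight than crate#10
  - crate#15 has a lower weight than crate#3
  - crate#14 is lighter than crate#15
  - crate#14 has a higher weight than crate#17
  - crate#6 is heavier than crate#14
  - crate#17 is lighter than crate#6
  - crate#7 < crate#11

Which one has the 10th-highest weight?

crate#17

The consecutive relations fix a unique order: crate#7 < crate#11 < crate#17 < crate#2 < crate#14 < crate#6 < crate#15 < crate#3 < crate#12 < crate#10 < crate#4 < crate#13.
The 10th largest is crate#17.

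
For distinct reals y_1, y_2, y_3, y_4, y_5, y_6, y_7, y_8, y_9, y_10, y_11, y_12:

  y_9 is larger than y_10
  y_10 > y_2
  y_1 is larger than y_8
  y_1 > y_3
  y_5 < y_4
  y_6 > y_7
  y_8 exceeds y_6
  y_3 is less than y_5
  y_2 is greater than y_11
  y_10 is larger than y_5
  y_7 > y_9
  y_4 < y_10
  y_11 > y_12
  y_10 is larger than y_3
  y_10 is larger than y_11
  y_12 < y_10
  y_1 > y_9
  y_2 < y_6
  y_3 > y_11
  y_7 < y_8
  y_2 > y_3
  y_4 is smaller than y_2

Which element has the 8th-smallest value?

Piecing the relations together gives one ordering: y_12 < y_11 < y_3 < y_5 < y_4 < y_2 < y_10 < y_9 < y_7 < y_6 < y_8 < y_1.
The 8th smallest is y_9.

y_9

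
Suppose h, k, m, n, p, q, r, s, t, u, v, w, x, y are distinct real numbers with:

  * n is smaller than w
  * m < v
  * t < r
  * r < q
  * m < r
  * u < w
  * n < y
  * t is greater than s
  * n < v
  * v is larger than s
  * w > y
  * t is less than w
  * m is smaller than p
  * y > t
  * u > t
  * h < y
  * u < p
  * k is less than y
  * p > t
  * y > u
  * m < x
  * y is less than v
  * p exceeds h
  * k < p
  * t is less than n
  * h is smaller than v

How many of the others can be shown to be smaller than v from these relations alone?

From v the given relations immediately reach m, s, h, n, y.
From those, k, t, u — 8 in total.
Nothing else is reachable below v; 8 in all.

8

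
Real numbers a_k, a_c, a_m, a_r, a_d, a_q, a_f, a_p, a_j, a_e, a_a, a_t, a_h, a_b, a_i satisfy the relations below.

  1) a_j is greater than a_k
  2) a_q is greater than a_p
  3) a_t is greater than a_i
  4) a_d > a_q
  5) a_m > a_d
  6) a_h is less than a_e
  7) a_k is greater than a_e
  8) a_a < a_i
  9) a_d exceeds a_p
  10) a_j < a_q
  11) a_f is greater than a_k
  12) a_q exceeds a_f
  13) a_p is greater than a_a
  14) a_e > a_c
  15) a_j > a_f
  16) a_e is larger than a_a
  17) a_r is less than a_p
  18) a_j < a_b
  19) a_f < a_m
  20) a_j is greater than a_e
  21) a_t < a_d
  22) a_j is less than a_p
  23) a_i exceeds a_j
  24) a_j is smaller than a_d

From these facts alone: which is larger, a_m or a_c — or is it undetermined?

a_c < a_e and a_e < a_k give a_c < a_k.
With a_k < a_f: a_c < a_e < a_k < a_f.
With a_f < a_j: a_c < a_e < a_k < a_f < a_j.
With a_j < a_i: a_c < a_e < a_k < a_f < a_j < a_i.
Then a_i < a_t extends the chain to a_t.
With a_t < a_d: a_c < a_e < a_k < a_f < a_j < a_i < a_t < a_d.
With a_d < a_m: a_c < a_e < a_k < a_f < a_j < a_i < a_t < a_d < a_m.
So a_m is larger.

a_m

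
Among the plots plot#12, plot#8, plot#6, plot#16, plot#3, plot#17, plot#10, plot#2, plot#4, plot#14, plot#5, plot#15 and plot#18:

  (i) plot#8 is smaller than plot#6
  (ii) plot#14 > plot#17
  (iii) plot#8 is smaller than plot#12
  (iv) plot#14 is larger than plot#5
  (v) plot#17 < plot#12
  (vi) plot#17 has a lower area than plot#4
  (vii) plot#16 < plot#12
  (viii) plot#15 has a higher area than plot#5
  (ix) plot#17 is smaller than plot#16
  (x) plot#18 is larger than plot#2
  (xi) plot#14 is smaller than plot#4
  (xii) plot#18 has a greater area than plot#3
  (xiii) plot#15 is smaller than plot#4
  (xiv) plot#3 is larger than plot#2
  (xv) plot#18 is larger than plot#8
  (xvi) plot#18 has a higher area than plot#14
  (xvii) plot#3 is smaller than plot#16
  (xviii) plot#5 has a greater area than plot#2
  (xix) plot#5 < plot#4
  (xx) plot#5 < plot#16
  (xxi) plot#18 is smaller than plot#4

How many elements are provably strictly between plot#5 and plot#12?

The relations place plot#5 below plot#12. An element lies strictly between them when it is forced above plot#5 and also forced below plot#12.
Above plot#5: {plot#16, plot#14, plot#18, plot#15, plot#4}. Below plot#12: {plot#2, plot#3, plot#17, plot#8, plot#16}.
Intersection: {plot#16} — 1.

1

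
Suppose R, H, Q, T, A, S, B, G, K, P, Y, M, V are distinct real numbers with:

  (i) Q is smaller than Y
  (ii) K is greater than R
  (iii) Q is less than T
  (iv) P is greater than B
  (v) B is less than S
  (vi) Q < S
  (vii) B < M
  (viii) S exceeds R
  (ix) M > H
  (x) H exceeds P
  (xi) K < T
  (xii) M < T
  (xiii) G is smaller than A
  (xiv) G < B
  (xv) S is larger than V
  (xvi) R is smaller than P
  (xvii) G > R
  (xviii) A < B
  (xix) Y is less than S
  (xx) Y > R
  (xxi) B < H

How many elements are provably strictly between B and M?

2

Chaining upward from B reaches: P, H, T, S.
Chaining downward from M reaches: R, G, A, P, H.
Strictly between B and M are those in both lists: P, H — 2 elements.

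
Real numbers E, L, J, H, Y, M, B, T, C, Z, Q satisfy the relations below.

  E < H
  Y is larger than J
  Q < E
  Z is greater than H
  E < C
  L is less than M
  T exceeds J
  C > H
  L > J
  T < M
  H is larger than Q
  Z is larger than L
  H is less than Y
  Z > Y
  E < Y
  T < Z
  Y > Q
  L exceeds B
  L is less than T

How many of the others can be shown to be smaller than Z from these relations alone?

Directly below Z: H, L, Y, T.
One step further: Q, J, B, E (8 so far).
No other element is forced below Z by the given relations, so the count is 8.

8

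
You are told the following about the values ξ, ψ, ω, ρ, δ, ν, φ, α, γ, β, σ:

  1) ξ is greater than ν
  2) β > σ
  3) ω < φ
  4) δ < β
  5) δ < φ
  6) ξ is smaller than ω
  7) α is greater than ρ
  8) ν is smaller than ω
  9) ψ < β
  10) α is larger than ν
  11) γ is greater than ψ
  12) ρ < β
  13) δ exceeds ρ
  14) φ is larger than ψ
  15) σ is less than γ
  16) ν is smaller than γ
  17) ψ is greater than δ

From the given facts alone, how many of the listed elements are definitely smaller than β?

4

The elements the relations force below β are ρ, δ, ψ, σ — no chain reaches any other.
That is 4.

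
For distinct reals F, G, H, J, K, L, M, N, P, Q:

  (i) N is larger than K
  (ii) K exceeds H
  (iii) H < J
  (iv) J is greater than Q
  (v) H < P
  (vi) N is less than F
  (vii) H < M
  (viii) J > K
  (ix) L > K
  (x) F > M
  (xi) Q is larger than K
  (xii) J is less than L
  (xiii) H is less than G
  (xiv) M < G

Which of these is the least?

Chaining upward from H: directly above it, K, M, G, P, J; then N, Q, L, F.
That covers every other element, and nothing is given below H, so H is the least.

H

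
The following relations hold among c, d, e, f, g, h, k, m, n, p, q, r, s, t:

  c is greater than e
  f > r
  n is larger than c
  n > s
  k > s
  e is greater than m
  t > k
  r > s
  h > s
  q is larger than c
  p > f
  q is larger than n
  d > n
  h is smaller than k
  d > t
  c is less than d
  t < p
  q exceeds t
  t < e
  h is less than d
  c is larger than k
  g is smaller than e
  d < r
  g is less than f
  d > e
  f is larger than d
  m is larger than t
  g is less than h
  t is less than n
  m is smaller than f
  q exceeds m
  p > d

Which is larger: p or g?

p

Link the given pairs in sequence: g < h; h < k; k < t; t < m; m < e; e < c; c < n; n < d; d < r; r < f; f < p.
Together: g < h < k < t < m < e < c < n < d < r < f < p.
So g < p; p is the larger of the two.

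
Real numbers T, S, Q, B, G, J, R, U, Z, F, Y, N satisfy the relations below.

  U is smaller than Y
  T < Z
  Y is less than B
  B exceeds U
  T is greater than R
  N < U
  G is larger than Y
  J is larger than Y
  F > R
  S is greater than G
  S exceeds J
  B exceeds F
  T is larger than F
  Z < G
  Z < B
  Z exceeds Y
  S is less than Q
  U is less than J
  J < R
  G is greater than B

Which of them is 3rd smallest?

Y

Chaining the given pairs: N < U < Y < J < R < F < T < Z < B < G < S < Q.
The 3rd smallest is Y.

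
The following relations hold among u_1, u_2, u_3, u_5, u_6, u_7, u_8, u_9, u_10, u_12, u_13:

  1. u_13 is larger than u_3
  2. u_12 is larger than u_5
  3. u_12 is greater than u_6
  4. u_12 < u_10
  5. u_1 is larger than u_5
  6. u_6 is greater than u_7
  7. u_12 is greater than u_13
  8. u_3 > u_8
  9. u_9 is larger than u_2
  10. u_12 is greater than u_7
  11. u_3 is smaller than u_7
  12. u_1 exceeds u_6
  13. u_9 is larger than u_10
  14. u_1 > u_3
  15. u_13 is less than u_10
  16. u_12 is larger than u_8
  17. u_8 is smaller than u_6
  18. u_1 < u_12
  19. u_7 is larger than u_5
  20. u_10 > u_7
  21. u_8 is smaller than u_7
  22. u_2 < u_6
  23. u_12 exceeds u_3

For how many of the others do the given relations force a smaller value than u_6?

The elements the relations force below u_6 are u_5, u_8, u_2, u_3, u_7 — no chain reaches any other.
That is 5.

5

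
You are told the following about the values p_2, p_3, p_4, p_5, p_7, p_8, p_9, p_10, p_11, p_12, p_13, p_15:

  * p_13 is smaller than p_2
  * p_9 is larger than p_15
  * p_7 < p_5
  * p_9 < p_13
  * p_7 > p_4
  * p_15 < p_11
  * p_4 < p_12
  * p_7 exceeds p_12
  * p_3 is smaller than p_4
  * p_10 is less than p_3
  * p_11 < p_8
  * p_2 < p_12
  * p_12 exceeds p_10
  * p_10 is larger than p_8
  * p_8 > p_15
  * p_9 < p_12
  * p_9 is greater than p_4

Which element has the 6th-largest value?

p_9

Piecing the relations together gives one ordering: p_15 < p_11 < p_8 < p_10 < p_3 < p_4 < p_9 < p_13 < p_2 < p_12 < p_7 < p_5.
Counting 6 from the largest end gives p_9.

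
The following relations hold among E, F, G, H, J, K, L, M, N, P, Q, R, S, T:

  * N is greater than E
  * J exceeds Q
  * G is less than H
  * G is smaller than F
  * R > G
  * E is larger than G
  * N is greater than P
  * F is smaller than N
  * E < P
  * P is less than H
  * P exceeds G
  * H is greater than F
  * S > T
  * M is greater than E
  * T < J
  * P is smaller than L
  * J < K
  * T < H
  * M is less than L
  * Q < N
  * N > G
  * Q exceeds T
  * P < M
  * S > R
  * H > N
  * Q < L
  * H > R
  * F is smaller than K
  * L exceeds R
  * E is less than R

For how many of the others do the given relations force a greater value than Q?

5

The elements the relations force above Q are N, J, L, K, H — no chain reaches any other.
That is 5.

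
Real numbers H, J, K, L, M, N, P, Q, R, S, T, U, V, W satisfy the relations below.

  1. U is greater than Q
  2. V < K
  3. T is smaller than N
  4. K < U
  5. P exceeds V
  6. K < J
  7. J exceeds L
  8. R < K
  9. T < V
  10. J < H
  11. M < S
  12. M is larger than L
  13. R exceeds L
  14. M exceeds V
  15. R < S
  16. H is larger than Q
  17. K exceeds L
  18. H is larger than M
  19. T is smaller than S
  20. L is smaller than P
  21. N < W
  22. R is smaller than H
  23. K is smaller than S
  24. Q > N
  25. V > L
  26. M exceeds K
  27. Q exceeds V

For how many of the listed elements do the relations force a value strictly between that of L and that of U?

Chaining upward from L reaches: V, R, P, K, Q, M, S, J, H.
Chaining downward from U reaches: T, N, V, R, K, Q.
Strictly between L and U are those in both lists: V, R, K, Q — 4 elements.

4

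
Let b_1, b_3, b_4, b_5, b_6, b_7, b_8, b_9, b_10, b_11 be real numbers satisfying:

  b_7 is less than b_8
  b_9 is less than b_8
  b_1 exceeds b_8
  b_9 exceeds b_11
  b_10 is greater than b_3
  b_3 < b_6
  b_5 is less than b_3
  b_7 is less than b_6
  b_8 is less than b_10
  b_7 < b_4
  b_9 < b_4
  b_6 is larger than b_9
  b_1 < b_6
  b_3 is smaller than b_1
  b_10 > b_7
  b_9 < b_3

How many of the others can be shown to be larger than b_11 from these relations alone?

Directly above b_11: b_9.
One step further: b_3, b_8, b_4, b_6 (5 so far).
One step further: b_1, b_10 (7 so far).
No other element is forced above b_11 by the given relations, so the count is 7.

7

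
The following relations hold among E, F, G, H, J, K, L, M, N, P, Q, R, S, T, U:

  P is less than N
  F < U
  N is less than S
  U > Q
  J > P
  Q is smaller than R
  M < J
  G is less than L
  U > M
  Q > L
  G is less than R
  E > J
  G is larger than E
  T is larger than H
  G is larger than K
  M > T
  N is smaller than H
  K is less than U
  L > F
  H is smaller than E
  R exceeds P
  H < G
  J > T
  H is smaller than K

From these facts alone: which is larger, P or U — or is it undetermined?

U

Chaining the given relations: P < N < H < T < M < J < E < G < L < Q < U.
So U is larger.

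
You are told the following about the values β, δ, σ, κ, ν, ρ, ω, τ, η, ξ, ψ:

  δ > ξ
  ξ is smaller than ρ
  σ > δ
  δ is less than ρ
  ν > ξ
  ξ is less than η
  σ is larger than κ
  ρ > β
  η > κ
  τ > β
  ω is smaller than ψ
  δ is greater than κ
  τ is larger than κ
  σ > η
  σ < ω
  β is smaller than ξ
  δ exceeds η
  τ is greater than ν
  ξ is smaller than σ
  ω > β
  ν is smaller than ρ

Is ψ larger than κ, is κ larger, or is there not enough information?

κ < η and η < δ give κ < δ.
With δ < σ: κ < η < δ < σ.
With σ < ω: κ < η < δ < σ < ω.
Then ω < ψ extends the chain to ψ.
So ψ is larger.

ψ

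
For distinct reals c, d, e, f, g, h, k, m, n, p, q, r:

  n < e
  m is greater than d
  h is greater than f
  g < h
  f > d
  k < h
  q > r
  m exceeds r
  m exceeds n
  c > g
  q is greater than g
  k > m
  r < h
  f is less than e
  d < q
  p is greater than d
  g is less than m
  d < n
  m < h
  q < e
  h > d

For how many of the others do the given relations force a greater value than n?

4

From n the given relations immediately reach e, m.
From those, k, h — 4 in total.
No other element is forced above n by the given relations, so the count is 4.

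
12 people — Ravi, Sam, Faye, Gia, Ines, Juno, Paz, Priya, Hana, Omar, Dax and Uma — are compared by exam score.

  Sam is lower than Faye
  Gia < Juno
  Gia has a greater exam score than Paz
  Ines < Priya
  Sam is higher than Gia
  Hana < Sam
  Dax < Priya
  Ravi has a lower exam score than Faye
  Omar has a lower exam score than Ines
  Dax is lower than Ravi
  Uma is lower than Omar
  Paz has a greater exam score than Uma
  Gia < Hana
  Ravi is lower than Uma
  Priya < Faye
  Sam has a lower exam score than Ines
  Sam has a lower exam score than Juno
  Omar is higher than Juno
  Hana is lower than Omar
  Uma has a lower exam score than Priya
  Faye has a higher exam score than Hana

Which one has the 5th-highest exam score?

Chaining the given pairs: Dax < Ravi < Uma < Paz < Gia < Hana < Sam < Juno < Omar < Ines < Priya < Faye.
The 5th largest is Juno.

Juno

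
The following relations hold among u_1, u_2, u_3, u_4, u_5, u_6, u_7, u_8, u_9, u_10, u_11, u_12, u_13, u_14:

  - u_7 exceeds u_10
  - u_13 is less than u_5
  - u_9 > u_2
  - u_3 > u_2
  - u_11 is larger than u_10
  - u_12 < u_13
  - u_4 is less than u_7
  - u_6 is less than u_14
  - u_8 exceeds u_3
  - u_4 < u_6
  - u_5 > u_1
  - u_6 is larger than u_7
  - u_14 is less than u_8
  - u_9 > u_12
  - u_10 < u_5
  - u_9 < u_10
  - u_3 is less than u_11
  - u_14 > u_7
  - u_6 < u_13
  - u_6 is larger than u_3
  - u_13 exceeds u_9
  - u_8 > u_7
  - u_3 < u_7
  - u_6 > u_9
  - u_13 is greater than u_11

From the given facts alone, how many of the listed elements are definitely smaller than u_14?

Directly below u_14: u_7, u_6.
One step further: u_4, u_9, u_10, u_3 (6 so far).
One step further: u_12, u_2 (8 so far).
No other element is forced below u_14 by the given relations, so the count is 8.

8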